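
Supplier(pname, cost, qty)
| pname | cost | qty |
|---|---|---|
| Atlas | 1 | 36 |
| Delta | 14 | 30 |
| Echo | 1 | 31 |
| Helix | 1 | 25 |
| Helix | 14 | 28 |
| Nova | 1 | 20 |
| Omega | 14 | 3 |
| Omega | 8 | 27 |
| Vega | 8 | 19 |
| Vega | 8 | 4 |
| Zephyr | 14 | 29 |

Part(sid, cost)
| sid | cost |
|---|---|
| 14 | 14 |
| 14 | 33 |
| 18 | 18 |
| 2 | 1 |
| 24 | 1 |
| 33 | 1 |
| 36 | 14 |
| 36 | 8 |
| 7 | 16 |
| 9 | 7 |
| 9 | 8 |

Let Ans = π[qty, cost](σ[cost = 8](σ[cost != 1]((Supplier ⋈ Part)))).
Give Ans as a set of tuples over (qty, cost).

{(19, 8), (27, 8), (4, 8)}

Natural join on cost: {(Atlas, 1, 36, 2), (Atlas, 1, 36, 24), (Atlas, 1, 36, 33), (Delta, 14, 30, 14), (Delta, 14, 30, 36), (Echo, 1, 31, 2), (Echo, 1, 31, 24), (Echo, 1, 31, 33), (Helix, 1, 25, 2), (Helix, 1, 25, 24), (Helix, 1, 25, 33), (Helix, 14, 28, 14), (Helix, 14, 28, 36), (Nova, 1, 20, 2), (Nova, 1, 20, 24), (Nova, 1, 20, 33), (Omega, 14, 3, 14), (Omega, 14, 3, 36), (Omega, 8, 27, 36), (Omega, 8, 27, 9), (Vega, 8, 19, 36), (Vega, 8, 19, 9), (Vega, 8, 4, 36), (Vega, 8, 4, 9), (Zephyr, 14, 29, 14), (Zephyr, 14, 29, 36)}
σ[cost != 1]: keep tuples satisfying cost != 1 → {(Delta, 14, 30, 14), (Delta, 14, 30, 36), (Helix, 14, 28, 14), (Helix, 14, 28, 36), (Omega, 14, 3, 14), (Omega, 14, 3, 36), (Omega, 8, 27, 36), (Omega, 8, 27, 9), (Vega, 8, 19, 36), (Vega, 8, 19, 9), (Vega, 8, 4, 36), (Vega, 8, 4, 9), (Zephyr, 14, 29, 14), (Zephyr, 14, 29, 36)}
σ[cost = 8]: keep tuples satisfying cost = 8 → {(Omega, 8, 27, 36), (Omega, 8, 27, 9), (Vega, 8, 19, 36), (Vega, 8, 19, 9), (Vega, 8, 4, 36), (Vega, 8, 4, 9)}
π[qty, cost]: project onto (qty, cost) (3 duplicate(s) eliminated) → {(19, 8), (27, 8), (4, 8)}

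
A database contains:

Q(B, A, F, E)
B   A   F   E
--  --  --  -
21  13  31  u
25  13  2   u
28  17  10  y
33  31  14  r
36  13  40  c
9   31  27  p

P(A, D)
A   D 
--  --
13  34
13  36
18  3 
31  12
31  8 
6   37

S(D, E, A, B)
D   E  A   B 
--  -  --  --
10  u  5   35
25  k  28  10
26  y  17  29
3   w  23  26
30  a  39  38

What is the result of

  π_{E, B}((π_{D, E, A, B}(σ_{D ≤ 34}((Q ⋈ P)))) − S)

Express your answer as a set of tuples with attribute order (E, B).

{(c, 36), (p, 9), (r, 33), (u, 21), (u, 25)}

Q ⋈ P (natural join on A): {(21, 13, 31, u, 34), (21, 13, 31, u, 36), (25, 13, 2, u, 34), (25, 13, 2, u, 36), (33, 31, 14, r, 12), (33, 31, 14, r, 8), (36, 13, 40, c, 34), (36, 13, 40, c, 36), (9, 31, 27, p, 12), (9, 31, 27, p, 8)}
Filtering on D ≤ 34 leaves {(21, 13, 31, u, 34), (25, 13, 2, u, 34), (33, 31, 14, r, 12), (33, 31, 14, r, 8), (36, 13, 40, c, 34), (9, 31, 27, p, 12), (9, 31, 27, p, 8)}.
Keep only column(s) D, E, A, B: {(12, p, 31, 9), (12, r, 31, 33), (34, c, 13, 36), (34, u, 13, 21), (34, u, 13, 25), (8, p, 31, 9), (8, r, 31, 33)}
Set difference of the two operands is {(12, p, 31, 9), (12, r, 31, 33), (34, c, 13, 36), (34, u, 13, 21), (34, u, 13, 25), (8, p, 31, 9), (8, r, 31, 33)}.
Keep only column(s) E, B (2 duplicate(s) eliminated): {(c, 36), (p, 9), (r, 33), (u, 21), (u, 25)}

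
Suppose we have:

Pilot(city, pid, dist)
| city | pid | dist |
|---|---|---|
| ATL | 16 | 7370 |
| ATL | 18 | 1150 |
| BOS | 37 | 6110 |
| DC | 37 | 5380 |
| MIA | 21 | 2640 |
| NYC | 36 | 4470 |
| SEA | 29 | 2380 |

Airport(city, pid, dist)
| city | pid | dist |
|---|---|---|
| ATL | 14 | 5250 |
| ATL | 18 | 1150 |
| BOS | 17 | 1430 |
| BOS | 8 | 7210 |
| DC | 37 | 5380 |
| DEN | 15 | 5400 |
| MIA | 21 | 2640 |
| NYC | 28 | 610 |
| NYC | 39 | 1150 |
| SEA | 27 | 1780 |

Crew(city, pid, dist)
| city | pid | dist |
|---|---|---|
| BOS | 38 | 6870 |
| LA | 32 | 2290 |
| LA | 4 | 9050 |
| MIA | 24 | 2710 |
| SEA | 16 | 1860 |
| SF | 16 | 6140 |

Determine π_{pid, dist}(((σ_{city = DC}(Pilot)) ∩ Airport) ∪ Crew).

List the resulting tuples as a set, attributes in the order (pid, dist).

Apply σ_{city = DC}; surviving tuples: {(DC, 37, 5380)}
Taking the intersection: {(DC, 37, 5380)}
Taking the union: {(BOS, 38, 6870), (DC, 37, 5380), (LA, 32, 2290), (LA, 4, 9050), (MIA, 24, 2710), (SEA, 16, 1860), (SF, 16, 6140)}
π[pid, dist]: project onto (pid, dist) → {(16, 1860), (16, 6140), (24, 2710), (32, 2290), (37, 5380), (38, 6870), (4, 9050)}

{(16, 1860), (16, 6140), (24, 2710), (32, 2290), (37, 5380), (38, 6870), (4, 9050)}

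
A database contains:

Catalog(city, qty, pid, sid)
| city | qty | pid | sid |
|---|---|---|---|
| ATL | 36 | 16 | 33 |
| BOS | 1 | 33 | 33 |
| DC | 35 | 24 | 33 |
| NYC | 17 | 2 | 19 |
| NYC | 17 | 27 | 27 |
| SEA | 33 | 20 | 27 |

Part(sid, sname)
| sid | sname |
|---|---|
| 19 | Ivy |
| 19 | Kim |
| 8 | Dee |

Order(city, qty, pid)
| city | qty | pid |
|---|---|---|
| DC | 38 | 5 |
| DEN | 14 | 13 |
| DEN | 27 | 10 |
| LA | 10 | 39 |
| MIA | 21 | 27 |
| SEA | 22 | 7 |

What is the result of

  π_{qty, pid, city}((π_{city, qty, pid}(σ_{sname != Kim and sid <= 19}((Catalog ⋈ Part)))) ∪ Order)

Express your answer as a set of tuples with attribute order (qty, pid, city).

Joining Catalog and Part on sid yields {(NYC, 17, 2, 19, Ivy), (NYC, 17, 2, 19, Kim)}.
σ[sname != Kim and sid <= 19]: keep tuples satisfying sname != Kim and sid <= 19 → {(NYC, 17, 2, 19, Ivy)}
π[city, qty, pid]: project onto (city, qty, pid) → {(NYC, 17, 2)}
Taking the union: {(DC, 38, 5), (DEN, 14, 13), (DEN, 27, 10), (LA, 10, 39), (MIA, 21, 27), (NYC, 17, 2), (SEA, 22, 7)}
π[qty, pid, city]: project onto (qty, pid, city) → {(10, 39, LA), (14, 13, DEN), (17, 2, NYC), (21, 27, MIA), (22, 7, SEA), (27, 10, DEN), (38, 5, DC)}

{(10, 39, LA), (14, 13, DEN), (17, 2, NYC), (21, 27, MIA), (22, 7, SEA), (27, 10, DEN), (38, 5, DC)}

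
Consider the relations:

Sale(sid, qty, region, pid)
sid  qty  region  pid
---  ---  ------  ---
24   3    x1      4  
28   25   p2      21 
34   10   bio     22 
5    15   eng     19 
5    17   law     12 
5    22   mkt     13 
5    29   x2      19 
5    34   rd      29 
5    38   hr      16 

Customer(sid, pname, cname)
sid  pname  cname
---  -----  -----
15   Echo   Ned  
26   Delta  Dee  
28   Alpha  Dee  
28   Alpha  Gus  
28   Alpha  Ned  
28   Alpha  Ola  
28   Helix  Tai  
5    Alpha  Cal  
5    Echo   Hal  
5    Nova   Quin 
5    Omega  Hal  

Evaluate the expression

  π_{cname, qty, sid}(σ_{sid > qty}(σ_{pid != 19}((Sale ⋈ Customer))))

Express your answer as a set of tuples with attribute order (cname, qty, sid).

Sale ⋈ Customer (natural join on sid): {(28, 25, p2, 21, Alpha, Dee), (28, 25, p2, 21, Alpha, Gus), (28, 25, p2, 21, Alpha, Ned), (28, 25, p2, 21, Alpha, Ola), (28, 25, p2, 21, Helix, Tai), (5, 15, eng, 19, Alpha, Cal), (5, 15, eng, 19, Echo, Hal), (5, 15, eng, 19, Nova, Quin), (5, 15, eng, 19, Omega, Hal), (5, 17, law, 12, Alpha, Cal), (5, 17, law, 12, Echo, Hal), (5, 17, law, 12, Nova, Quin), (5, 17, law, 12, Omega, Hal), (5, 22, mkt, 13, Alpha, Cal), (5, 22, mkt, 13, Echo, Hal), (5, 22, mkt, 13, Nova, Quin), (5, 22, mkt, 13, Omega, Hal), (5, 29, x2, 19, Alpha, Cal), (5, 29, x2, 19, Echo, Hal), (5, 29, x2, 19, Nova, Quin), (5, 29, x2, 19, Omega, Hal), (5, 34, rd, 29, Alpha, Cal), (5, 34, rd, 29, Echo, Hal), (5, 34, rd, 29, Nova, Quin), (5, 34, rd, 29, Omega, Hal), (5, 38, hr, 16, Alpha, Cal), (5, 38, hr, 16, Echo, Hal), (5, 38, hr, 16, Nova, Quin), (5, 38, hr, 16, Omega, Hal)}
Filtering on pid != 19 leaves {(28, 25, p2, 21, Alpha, Dee), (28, 25, p2, 21, Alpha, Gus), (28, 25, p2, 21, Alpha, Ned), (28, 25, p2, 21, Alpha, Ola), (28, 25, p2, 21, Helix, Tai), (5, 17, law, 12, Alpha, Cal), (5, 17, law, 12, Echo, Hal), (5, 17, law, 12, Nova, Quin), (5, 17, law, 12, Omega, Hal), (5, 22, mkt, 13, Alpha, Cal), (5, 22, mkt, 13, Echo, Hal), (5, 22, mkt, 13, Nova, Quin), (5, 22, mkt, 13, Omega, Hal), (5, 34, rd, 29, Alpha, Cal), (5, 34, rd, 29, Echo, Hal), (5, 34, rd, 29, Nova, Quin), (5, 34, rd, 29, Omega, Hal), (5, 38, hr, 16, Alpha, Cal), (5, 38, hr, 16, Echo, Hal), (5, 38, hr, 16, Nova, Quin), (5, 38, hr, 16, Omega, Hal)}.
Filtering on sid > qty leaves {(28, 25, p2, 21, Alpha, Dee), (28, 25, p2, 21, Alpha, Gus), (28, 25, p2, 21, Alpha, Ned), (28, 25, p2, 21, Alpha, Ola), (28, 25, p2, 21, Helix, Tai)}.
π_{cname, qty, sid} gives {(Dee, 25, 28), (Gus, 25, 28), (Ned, 25, 28), (Ola, 25, 28), (Tai, 25, 28)}.

{(Dee, 25, 28), (Gus, 25, 28), (Ned, 25, 28), (Ola, 25, 28), (Tai, 25, 28)}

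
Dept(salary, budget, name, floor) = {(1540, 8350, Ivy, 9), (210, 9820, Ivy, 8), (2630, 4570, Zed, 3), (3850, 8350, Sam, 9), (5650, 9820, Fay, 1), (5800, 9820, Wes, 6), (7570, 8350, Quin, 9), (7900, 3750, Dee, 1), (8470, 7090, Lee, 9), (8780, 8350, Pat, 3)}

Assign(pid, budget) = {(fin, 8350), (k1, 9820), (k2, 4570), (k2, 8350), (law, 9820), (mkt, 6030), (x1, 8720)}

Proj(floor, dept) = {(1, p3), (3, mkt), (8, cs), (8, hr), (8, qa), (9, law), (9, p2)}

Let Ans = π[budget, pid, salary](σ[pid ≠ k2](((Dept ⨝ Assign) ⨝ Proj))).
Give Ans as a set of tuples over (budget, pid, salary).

Dept ⋈ Assign (natural join on budget): {(1540, 8350, Ivy, 9, fin), (1540, 8350, Ivy, 9, k2), (210, 9820, Ivy, 8, k1), (210, 9820, Ivy, 8, law), (2630, 4570, Zed, 3, k2), (3850, 8350, Sam, 9, fin), (3850, 8350, Sam, 9, k2), (5650, 9820, Fay, 1, k1), (5650, 9820, Fay, 1, law), (5800, 9820, Wes, 6, k1), (5800, 9820, Wes, 6, law), (7570, 8350, Quin, 9, fin), (7570, 8350, Quin, 9, k2), (8780, 8350, Pat, 3, fin), (8780, 8350, Pat, 3, k2)}
(Dept ⨝ Assign) ⋈ Proj (natural join on floor): {(1540, 8350, Ivy, 9, fin, law), (1540, 8350, Ivy, 9, fin, p2), (1540, 8350, Ivy, 9, k2, law), (1540, 8350, Ivy, 9, k2, p2), (210, 9820, Ivy, 8, k1, cs), (210, 9820, Ivy, 8, k1, hr), (210, 9820, Ivy, 8, k1, qa), (210, 9820, Ivy, 8, law, cs), (210, 9820, Ivy, 8, law, hr), (210, 9820, Ivy, 8, law, qa), (2630, 4570, Zed, 3, k2, mkt), (3850, 8350, Sam, 9, fin, law), (3850, 8350, Sam, 9, fin, p2), (3850, 8350, Sam, 9, k2, law), (3850, 8350, Sam, 9, k2, p2), (5650, 9820, Fay, 1, k1, p3), (5650, 9820, Fay, 1, law, p3), (7570, 8350, Quin, 9, fin, law), (7570, 8350, Quin, 9, fin, p2), (7570, 8350, Quin, 9, k2, law), (7570, 8350, Quin, 9, k2, p2), (8780, 8350, Pat, 3, fin, mkt), (8780, 8350, Pat, 3, k2, mkt)}
Apply σ_{pid ≠ k2}; surviving tuples: {(1540, 8350, Ivy, 9, fin, law), (1540, 8350, Ivy, 9, fin, p2), (210, 9820, Ivy, 8, k1, cs), (210, 9820, Ivy, 8, k1, hr), (210, 9820, Ivy, 8, k1, qa), (210, 9820, Ivy, 8, law, cs), (210, 9820, Ivy, 8, law, hr), (210, 9820, Ivy, 8, law, qa), (3850, 8350, Sam, 9, fin, law), (3850, 8350, Sam, 9, fin, p2), (5650, 9820, Fay, 1, k1, p3), (5650, 9820, Fay, 1, law, p3), (7570, 8350, Quin, 9, fin, law), (7570, 8350, Quin, 9, fin, p2), (8780, 8350, Pat, 3, fin, mkt)}
π_{budget, pid, salary} gives {(8350, fin, 1540), (8350, fin, 3850), (8350, fin, 7570), (8350, fin, 8780), (9820, k1, 210), (9820, k1, 5650), (9820, law, 210), (9820, law, 5650)} (7 duplicate(s) eliminated).

{(8350, fin, 1540), (8350, fin, 3850), (8350, fin, 7570), (8350, fin, 8780), (9820, k1, 210), (9820, k1, 5650), (9820, law, 210), (9820, law, 5650)}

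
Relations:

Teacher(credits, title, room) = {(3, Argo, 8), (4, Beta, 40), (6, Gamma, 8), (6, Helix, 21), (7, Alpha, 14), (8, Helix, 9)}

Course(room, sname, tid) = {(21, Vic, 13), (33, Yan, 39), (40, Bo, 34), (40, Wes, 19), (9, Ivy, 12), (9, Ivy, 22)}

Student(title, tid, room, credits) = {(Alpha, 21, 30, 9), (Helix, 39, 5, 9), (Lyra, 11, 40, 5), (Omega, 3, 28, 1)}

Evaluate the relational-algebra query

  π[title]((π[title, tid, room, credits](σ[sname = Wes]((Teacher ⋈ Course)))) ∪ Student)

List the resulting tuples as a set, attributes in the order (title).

Teacher ⋈ Course (natural join on room): {(4, Beta, 40, Bo, 34), (4, Beta, 40, Wes, 19), (6, Helix, 21, Vic, 13), (8, Helix, 9, Ivy, 12), (8, Helix, 9, Ivy, 22)}
Filtering on sname = Wes leaves {(4, Beta, 40, Wes, 19)}.
π_{title, tid, room, credits} gives {(Beta, 19, 40, 4)}.
Union: {(Beta, 19, 40, 4)} with {(Alpha, 21, 30, 9), (Helix, 39, 5, 9), (Lyra, 11, 40, 5), (Omega, 3, 28, 1)} → {(Alpha, 21, 30, 9), (Beta, 19, 40, 4), (Helix, 39, 5, 9), (Lyra, 11, 40, 5), (Omega, 3, 28, 1)}
π_{title} gives {Alpha, Beta, Helix, Lyra, Omega}.

{Alpha, Beta, Helix, Lyra, Omega}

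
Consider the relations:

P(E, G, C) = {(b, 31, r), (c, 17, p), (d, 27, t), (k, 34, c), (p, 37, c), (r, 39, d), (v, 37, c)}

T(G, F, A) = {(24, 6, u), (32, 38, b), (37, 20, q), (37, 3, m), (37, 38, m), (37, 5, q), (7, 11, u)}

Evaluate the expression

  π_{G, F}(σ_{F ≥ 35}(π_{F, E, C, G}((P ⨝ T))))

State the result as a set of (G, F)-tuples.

Joining P and T on G yields {(p, 37, c, 20, q), (p, 37, c, 3, m), (p, 37, c, 38, m), (p, 37, c, 5, q), (v, 37, c, 20, q), (v, 37, c, 3, m), (v, 37, c, 38, m), (v, 37, c, 5, q)}.
Keep only column(s) F, E, C, G: {(20, p, c, 37), (20, v, c, 37), (3, p, c, 37), (3, v, c, 37), (38, p, c, 37), (38, v, c, 37), (5, p, c, 37), (5, v, c, 37)}
Filtering on F ≥ 35 leaves {(38, p, c, 37), (38, v, c, 37)}.
Keep only column(s) G, F (1 duplicate(s) eliminated): {(37, 38)}

{(37, 38)}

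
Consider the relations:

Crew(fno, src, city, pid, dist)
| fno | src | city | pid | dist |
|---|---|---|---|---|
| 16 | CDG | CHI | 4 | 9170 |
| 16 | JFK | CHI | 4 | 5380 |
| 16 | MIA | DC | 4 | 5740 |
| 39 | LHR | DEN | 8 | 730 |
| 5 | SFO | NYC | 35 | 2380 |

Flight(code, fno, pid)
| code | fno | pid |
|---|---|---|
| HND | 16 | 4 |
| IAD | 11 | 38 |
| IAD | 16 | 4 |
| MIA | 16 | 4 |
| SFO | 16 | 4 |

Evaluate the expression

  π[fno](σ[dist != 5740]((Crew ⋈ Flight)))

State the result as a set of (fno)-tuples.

Joining Crew and Flight on fno, pid yields {(16, CDG, CHI, 4, 9170, HND), (16, CDG, CHI, 4, 9170, IAD), (16, CDG, CHI, 4, 9170, MIA), (16, CDG, CHI, 4, 9170, SFO), (16, JFK, CHI, 4, 5380, HND), (16, JFK, CHI, 4, 5380, IAD), (16, JFK, CHI, 4, 5380, MIA), (16, JFK, CHI, 4, 5380, SFO), (16, MIA, DC, 4, 5740, HND), (16, MIA, DC, 4, 5740, IAD), (16, MIA, DC, 4, 5740, MIA), (16, MIA, DC, 4, 5740, SFO)}.
Apply σ_{dist != 5740}; surviving tuples: {(16, CDG, CHI, 4, 9170, HND), (16, CDG, CHI, 4, 9170, IAD), (16, CDG, CHI, 4, 9170, MIA), (16, CDG, CHI, 4, 9170, SFO), (16, JFK, CHI, 4, 5380, HND), (16, JFK, CHI, 4, 5380, IAD), (16, JFK, CHI, 4, 5380, MIA), (16, JFK, CHI, 4, 5380, SFO)}
π_{fno} gives {16} (7 duplicate(s) eliminated).

{16}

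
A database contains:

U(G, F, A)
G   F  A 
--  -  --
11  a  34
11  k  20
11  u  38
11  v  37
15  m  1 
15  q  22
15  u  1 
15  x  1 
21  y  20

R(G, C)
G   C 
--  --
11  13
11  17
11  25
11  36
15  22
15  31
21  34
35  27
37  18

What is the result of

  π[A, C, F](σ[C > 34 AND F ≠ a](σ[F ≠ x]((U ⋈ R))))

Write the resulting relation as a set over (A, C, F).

{(20, 36, k), (37, 36, v), (38, 36, u)}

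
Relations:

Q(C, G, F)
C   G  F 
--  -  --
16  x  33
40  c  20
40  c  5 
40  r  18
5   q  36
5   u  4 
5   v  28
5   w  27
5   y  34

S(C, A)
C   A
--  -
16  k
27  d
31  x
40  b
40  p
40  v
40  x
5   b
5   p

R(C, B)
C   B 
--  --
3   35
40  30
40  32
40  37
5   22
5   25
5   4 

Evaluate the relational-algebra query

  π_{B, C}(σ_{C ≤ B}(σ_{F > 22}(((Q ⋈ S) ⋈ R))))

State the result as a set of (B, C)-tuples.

Q ⋈ S (natural join on C): {(16, x, 33, k), (40, c, 20, b), (40, c, 20, p), (40, c, 20, v), (40, c, 20, x), (40, c, 5, b), (40, c, 5, p), (40, c, 5, v), (40, c, 5, x), (40, r, 18, b), (40, r, 18, p), (40, r, 18, v), (40, r, 18, x), (5, q, 36, b), (5, q, 36, p), (5, u, 4, b), (5, u, 4, p), (5, v, 28, b), (5, v, 28, p), (5, w, 27, b), (5, w, 27, p), (5, y, 34, b), (5, y, 34, p)}
(Q ⋈ S) ⋈ R (natural join on C): {(40, c, 20, b, 30), (40, c, 20, b, 32), (40, c, 20, b, 37), (40, c, 20, p, 30), (40, c, 20, p, 32), (40, c, 20, p, 37), (40, c, 20, v, 30), (40, c, 20, v, 32), (40, c, 20, v, 37), (40, c, 20, x, 30), (40, c, 20, x, 32), (40, c, 20, x, 37), (40, c, 5, b, 30), (40, c, 5, b, 32), (40, c, 5, b, 37), (40, c, 5, p, 30), (40, c, 5, p, 32), (40, c, 5, p, 37), (40, c, 5, v, 30), (40, c, 5, v, 32), (40, c, 5, v, 37), (40, c, 5, x, 30), (40, c, 5, x, 32), (40, c, 5, x, 37), (40, r, 18, b, 30), (40, r, 18, b, 32), (40, r, 18, b, 37), (40, r, 18, p, 30), (40, r, 18, p, 32), (40, r, 18, p, 37), (40, r, 18, v, 30), (40, r, 18, v, 32), (40, r, 18, v, 37), (40, r, 18, x, 30), (40, r, 18, x, 32), (40, r, 18, x, 37), (5, q, 36, b, 22), (5, q, 36, b, 25), (5, q, 36, b, 4), (5, q, 36, p, 22), (5, q, 36, p, 25), (5, q, 36, p, 4), (5, u, 4, b, 22), (5, u, 4, b, 25), (5, u, 4, b, 4), (5, u, 4, p, 22), (5, u, 4, p, 25), (5, u, 4, p, 4), (5, v, 28, b, 22), (5, v, 28, b, 25), (5, v, 28, b, 4), (5, v, 28, p, 22), (5, v, 28, p, 25), (5, v, 28, p, 4), (5, w, 27, b, 22), (5, w, 27, b, 25), (5, w, 27, b, 4), (5, w, 27, p, 22), (5, w, 27, p, 25), (5, w, 27, p, 4), (5, y, 34, b, 22), (5, y, 34, b, 25), (5, y, 34, b, 4), (5, y, 34, p, 22), (5, y, 34, p, 25), (5, y, 34, p, 4)}
Filtering on F > 22 leaves {(5, q, 36, b, 22), (5, q, 36, b, 25), (5, q, 36, b, 4), (5, q, 36, p, 22), (5, q, 36, p, 25), (5, q, 36, p, 4), (5, v, 28, b, 22), (5, v, 28, b, 25), (5, v, 28, b, 4), (5, v, 28, p, 22), (5, v, 28, p, 25), (5, v, 28, p, 4), (5, w, 27, b, 22), (5, w, 27, b, 25), (5, w, 27, b, 4), (5, w, 27, p, 22), (5, w, 27, p, 25), (5, w, 27, p, 4), (5, y, 34, b, 22), (5, y, 34, b, 25), (5, y, 34, b, 4), (5, y, 34, p, 22), (5, y, 34, p, 25), (5, y, 34, p, 4)}.
Filtering on C ≤ B leaves {(5, q, 36, b, 22), (5, q, 36, b, 25), (5, q, 36, p, 22), (5, q, 36, p, 25), (5, v, 28, b, 22), (5, v, 28, b, 25), (5, v, 28, p, 22), (5, v, 28, p, 25), (5, w, 27, b, 22), (5, w, 27, b, 25), (5, w, 27, p, 22), (5, w, 27, p, 25), (5, y, 34, b, 22), (5, y, 34, b, 25), (5, y, 34, p, 22), (5, y, 34, p, 25)}.
Keep only column(s) B, C (14 duplicate(s) eliminated): {(22, 5), (25, 5)}

{(22, 5), (25, 5)}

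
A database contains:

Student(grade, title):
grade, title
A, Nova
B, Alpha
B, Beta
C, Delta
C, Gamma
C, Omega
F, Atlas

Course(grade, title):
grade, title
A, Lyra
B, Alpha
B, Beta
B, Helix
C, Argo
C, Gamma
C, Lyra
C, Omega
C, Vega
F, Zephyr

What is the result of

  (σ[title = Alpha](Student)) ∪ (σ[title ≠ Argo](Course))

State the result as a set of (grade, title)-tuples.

{(A, Lyra), (B, Alpha), (B, Beta), (B, Helix), (C, Gamma), (C, Lyra), (C, Omega), (C, Vega), (F, Zephyr)}

Filtering on title = Alpha leaves {(B, Alpha)}.
Filtering on title ≠ Argo leaves {(A, Lyra), (B, Alpha), (B, Beta), (B, Helix), (C, Gamma), (C, Lyra), (C, Omega), (C, Vega), (F, Zephyr)}.
Set union of the two operands is {(A, Lyra), (B, Alpha), (B, Beta), (B, Helix), (C, Gamma), (C, Lyra), (C, Omega), (C, Vega), (F, Zephyr)}.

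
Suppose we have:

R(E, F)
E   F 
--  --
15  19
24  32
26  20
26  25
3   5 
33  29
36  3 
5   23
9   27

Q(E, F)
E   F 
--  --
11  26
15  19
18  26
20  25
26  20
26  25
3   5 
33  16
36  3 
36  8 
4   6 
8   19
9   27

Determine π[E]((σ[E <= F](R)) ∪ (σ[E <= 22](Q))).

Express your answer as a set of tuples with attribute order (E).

{11, 15, 18, 20, 24, 3, 4, 5, 8, 9}

Filtering on E <= F leaves {(15, 19), (24, 32), (3, 5), (5, 23), (9, 27)}.
Filtering on E <= 22 leaves {(11, 26), (15, 19), (18, 26), (20, 25), (3, 5), (4, 6), (8, 19), (9, 27)}.
Union: {(15, 19), (24, 32), (3, 5), (5, 23), (9, 27)} with {(11, 26), (15, 19), (18, 26), (20, 25), (3, 5), (4, 6), (8, 19), (9, 27)} → {(11, 26), (15, 19), (18, 26), (20, 25), (24, 32), (3, 5), (4, 6), (5, 23), (8, 19), (9, 27)}
Keep only column(s) E: {11, 15, 18, 20, 24, 3, 4, 5, 8, 9}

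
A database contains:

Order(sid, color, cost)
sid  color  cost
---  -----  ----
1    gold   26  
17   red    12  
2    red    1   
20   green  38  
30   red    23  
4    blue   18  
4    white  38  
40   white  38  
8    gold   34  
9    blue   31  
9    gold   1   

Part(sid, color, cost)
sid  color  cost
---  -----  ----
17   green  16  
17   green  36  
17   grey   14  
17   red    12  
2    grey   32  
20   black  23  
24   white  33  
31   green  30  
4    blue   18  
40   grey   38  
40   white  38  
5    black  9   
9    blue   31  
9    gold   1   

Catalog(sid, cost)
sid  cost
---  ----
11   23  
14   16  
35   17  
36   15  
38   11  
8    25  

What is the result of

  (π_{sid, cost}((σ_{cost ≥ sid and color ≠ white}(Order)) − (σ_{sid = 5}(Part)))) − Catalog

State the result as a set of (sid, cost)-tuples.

{(1, 26), (20, 38), (4, 18), (8, 34), (9, 31)}

σ[cost ≥ sid and color ≠ white]: keep tuples satisfying cost ≥ sid and color ≠ white → {(1, gold, 26), (20, green, 38), (4, blue, 18), (8, gold, 34), (9, blue, 31)}
σ[sid = 5]: keep tuples satisfying sid = 5 → {(5, black, 9)}
Set difference of the two operands is {(1, gold, 26), (20, green, 38), (4, blue, 18), (8, gold, 34), (9, blue, 31)}.
π_{sid, cost} gives {(1, 26), (20, 38), (4, 18), (8, 34), (9, 31)}.
Set difference of the two operands is {(1, 26), (20, 38), (4, 18), (8, 34), (9, 31)}.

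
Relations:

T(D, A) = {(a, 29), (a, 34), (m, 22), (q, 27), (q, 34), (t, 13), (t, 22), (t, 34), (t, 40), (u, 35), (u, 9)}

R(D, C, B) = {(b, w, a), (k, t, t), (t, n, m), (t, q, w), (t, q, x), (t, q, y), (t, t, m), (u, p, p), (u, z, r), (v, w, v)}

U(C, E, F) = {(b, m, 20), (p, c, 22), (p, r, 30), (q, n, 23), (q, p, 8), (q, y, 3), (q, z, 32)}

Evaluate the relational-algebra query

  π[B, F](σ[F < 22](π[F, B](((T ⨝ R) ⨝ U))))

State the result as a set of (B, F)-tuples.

T ⋈ R (natural join on D): {(t, 13, n, m), (t, 13, q, w), (t, 13, q, x), (t, 13, q, y), (t, 13, t, m), (t, 22, n, m), (t, 22, q, w), (t, 22, q, x), (t, 22, q, y), (t, 22, t, m), (t, 34, n, m), (t, 34, q, w), (t, 34, q, x), (t, 34, q, y), (t, 34, t, m), (t, 40, n, m), (t, 40, q, w), (t, 40, q, x), (t, 40, q, y), (t, 40, t, m), (u, 35, p, p), (u, 35, z, r), (u, 9, p, p), (u, 9, z, r)}
(T ⨝ R) ⋈ U (natural join on C): {(t, 13, q, w, n, 23), (t, 13, q, w, p, 8), (t, 13, q, w, y, 3), (t, 13, q, w, z, 32), (t, 13, q, x, n, 23), (t, 13, q, x, p, 8), (t, 13, q, x, y, 3), (t, 13, q, x, z, 32), (t, 13, q, y, n, 23), (t, 13, q, y, p, 8), (t, 13, q, y, y, 3), (t, 13, q, y, z, 32), (t, 22, q, w, n, 23), (t, 22, q, w, p, 8), (t, 22, q, w, y, 3), (t, 22, q, w, z, 32), (t, 22, q, x, n, 23), (t, 22, q, x, p, 8), (t, 22, q, x, y, 3), (t, 22, q, x, z, 32), (t, 22, q, y, n, 23), (t, 22, q, y, p, 8), (t, 22, q, y, y, 3), (t, 22, q, y, z, 32), (t, 34, q, w, n, 23), (t, 34, q, w, p, 8), (t, 34, q, w, y, 3), (t, 34, q, w, z, 32), (t, 34, q, x, n, 23), (t, 34, q, x, p, 8), (t, 34, q, x, y, 3), (t, 34, q, x, z, 32), (t, 34, q, y, n, 23), (t, 34, q, y, p, 8), (t, 34, q, y, y, 3), (t, 34, q, y, z, 32), (t, 40, q, w, n, 23), (t, 40, q, w, p, 8), (t, 40, q, w, y, 3), (t, 40, q, w, z, 32), (t, 40, q, x, n, 23), (t, 40, q, x, p, 8), (t, 40, q, x, y, 3), (t, 40, q, x, z, 32), (t, 40, q, y, n, 23), (t, 40, q, y, p, 8), (t, 40, q, y, y, 3), (t, 40, q, y, z, 32), (u, 35, p, p, c, 22), (u, 35, p, p, r, 30), (u, 9, p, p, c, 22), (u, 9, p, p, r, 30)}
π[F, B]: project onto (F, B) (38 duplicate(s) eliminated) → {(22, p), (23, w), (23, x), (23, y), (3, w), (3, x), (3, y), (30, p), (32, w), (32, x), (32, y), (8, w), (8, x), (8, y)}
Filtering on F < 22 leaves {(3, w), (3, x), (3, y), (8, w), (8, x), (8, y)}.
π[B, F]: project onto (B, F) → {(w, 3), (w, 8), (x, 3), (x, 8), (y, 3), (y, 8)}

{(w, 3), (w, 8), (x, 3), (x, 8), (y, 3), (y, 8)}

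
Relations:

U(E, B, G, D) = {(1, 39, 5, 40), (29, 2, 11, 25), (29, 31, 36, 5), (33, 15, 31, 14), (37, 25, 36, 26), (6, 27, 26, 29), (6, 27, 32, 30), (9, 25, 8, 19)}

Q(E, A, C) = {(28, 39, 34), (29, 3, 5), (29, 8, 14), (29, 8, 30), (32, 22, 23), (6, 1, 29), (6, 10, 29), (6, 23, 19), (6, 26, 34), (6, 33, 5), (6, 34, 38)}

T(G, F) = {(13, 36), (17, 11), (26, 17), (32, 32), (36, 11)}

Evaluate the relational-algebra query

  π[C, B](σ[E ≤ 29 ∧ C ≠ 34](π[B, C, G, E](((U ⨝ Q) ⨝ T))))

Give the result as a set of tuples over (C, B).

{(14, 31), (19, 27), (29, 27), (30, 31), (38, 27), (5, 27), (5, 31)}

Natural join on E: {(29, 2, 11, 25, 3, 5), (29, 2, 11, 25, 8, 14), (29, 2, 11, 25, 8, 30), (29, 31, 36, 5, 3, 5), (29, 31, 36, 5, 8, 14), (29, 31, 36, 5, 8, 30), (6, 27, 26, 29, 1, 29), (6, 27, 26, 29, 10, 29), (6, 27, 26, 29, 23, 19), (6, 27, 26, 29, 26, 34), (6, 27, 26, 29, 33, 5), (6, 27, 26, 29, 34, 38), (6, 27, 32, 30, 1, 29), (6, 27, 32, 30, 10, 29), (6, 27, 32, 30, 23, 19), (6, 27, 32, 30, 26, 34), (6, 27, 32, 30, 33, 5), (6, 27, 32, 30, 34, 38)}
Natural join on G: {(29, 31, 36, 5, 3, 5, 11), (29, 31, 36, 5, 8, 14, 11), (29, 31, 36, 5, 8, 30, 11), (6, 27, 26, 29, 1, 29, 17), (6, 27, 26, 29, 10, 29, 17), (6, 27, 26, 29, 23, 19, 17), (6, 27, 26, 29, 26, 34, 17), (6, 27, 26, 29, 33, 5, 17), (6, 27, 26, 29, 34, 38, 17), (6, 27, 32, 30, 1, 29, 32), (6, 27, 32, 30, 10, 29, 32), (6, 27, 32, 30, 23, 19, 32), (6, 27, 32, 30, 26, 34, 32), (6, 27, 32, 30, 33, 5, 32), (6, 27, 32, 30, 34, 38, 32)}
π_{B, C, G, E} gives {(27, 19, 26, 6), (27, 19, 32, 6), (27, 29, 26, 6), (27, 29, 32, 6), (27, 34, 26, 6), (27, 34, 32, 6), (27, 38, 26, 6), (27, 38, 32, 6), (27, 5, 26, 6), (27, 5, 32, 6), (31, 14, 36, 29), (31, 30, 36, 29), (31, 5, 36, 29)} (2 duplicate(s) eliminated).
σ[E ≤ 29 ∧ C ≠ 34]: keep tuples satisfying E ≤ 29 ∧ C ≠ 34 → {(27, 19, 26, 6), (27, 19, 32, 6), (27, 29, 26, 6), (27, 29, 32, 6), (27, 38, 26, 6), (27, 38, 32, 6), (27, 5, 26, 6), (27, 5, 32, 6), (31, 14, 36, 29), (31, 30, 36, 29), (31, 5, 36, 29)}
π_{C, B} gives {(14, 31), (19, 27), (29, 27), (30, 31), (38, 27), (5, 27), (5, 31)} (4 duplicate(s) eliminated).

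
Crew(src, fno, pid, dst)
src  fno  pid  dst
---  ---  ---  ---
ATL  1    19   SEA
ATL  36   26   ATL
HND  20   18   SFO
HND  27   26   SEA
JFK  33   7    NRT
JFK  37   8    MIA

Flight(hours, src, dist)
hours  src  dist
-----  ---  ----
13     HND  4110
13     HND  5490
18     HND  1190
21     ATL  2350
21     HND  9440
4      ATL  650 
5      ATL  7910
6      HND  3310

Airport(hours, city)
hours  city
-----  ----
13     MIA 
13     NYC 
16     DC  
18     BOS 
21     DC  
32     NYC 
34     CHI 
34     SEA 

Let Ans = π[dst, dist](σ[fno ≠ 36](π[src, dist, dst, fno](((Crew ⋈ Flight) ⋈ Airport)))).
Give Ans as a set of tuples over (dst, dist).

{(SEA, 1190), (SEA, 2350), (SEA, 4110), (SEA, 5490), (SEA, 9440), (SFO, 1190), (SFO, 4110), (SFO, 5490), (SFO, 9440)}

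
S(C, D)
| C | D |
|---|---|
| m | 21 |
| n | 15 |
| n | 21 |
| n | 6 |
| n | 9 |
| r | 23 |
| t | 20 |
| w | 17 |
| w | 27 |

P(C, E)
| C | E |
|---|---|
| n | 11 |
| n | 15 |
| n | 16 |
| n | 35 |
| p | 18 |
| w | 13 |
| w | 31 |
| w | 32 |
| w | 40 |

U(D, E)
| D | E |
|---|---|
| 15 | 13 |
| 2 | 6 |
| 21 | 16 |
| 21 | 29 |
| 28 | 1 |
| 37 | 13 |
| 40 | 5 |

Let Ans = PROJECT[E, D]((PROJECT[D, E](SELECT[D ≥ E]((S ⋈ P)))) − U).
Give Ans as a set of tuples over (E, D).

{(11, 15), (11, 21), (13, 17), (13, 27), (15, 15), (15, 21)}

S ⋈ P (natural join on C): {(n, 15, 11), (n, 15, 15), (n, 15, 16), (n, 15, 35), (n, 21, 11), (n, 21, 15), (n, 21, 16), (n, 21, 35), (n, 6, 11), (n, 6, 15), (n, 6, 16), (n, 6, 35), (n, 9, 11), (n, 9, 15), (n, 9, 16), (n, 9, 35), (w, 17, 13), (w, 17, 31), (w, 17, 32), (w, 17, 40), (w, 27, 13), (w, 27, 31), (w, 27, 32), (w, 27, 40)}
Apply σ_{D ≥ E}; surviving tuples: {(n, 15, 11), (n, 15, 15), (n, 21, 11), (n, 21, 15), (n, 21, 16), (w, 17, 13), (w, 27, 13)}
Keep only column(s) D, E: {(15, 11), (15, 15), (17, 13), (21, 11), (21, 15), (21, 16), (27, 13)}
Difference: {(15, 11), (15, 15), (17, 13), (21, 11), (21, 15), (21, 16), (27, 13)} with {(15, 13), (2, 6), (21, 16), (21, 29), (28, 1), (37, 13), (40, 5)} → {(15, 11), (15, 15), (17, 13), (21, 11), (21, 15), (27, 13)}
Keep only column(s) E, D: {(11, 15), (11, 21), (13, 17), (13, 27), (15, 15), (15, 21)}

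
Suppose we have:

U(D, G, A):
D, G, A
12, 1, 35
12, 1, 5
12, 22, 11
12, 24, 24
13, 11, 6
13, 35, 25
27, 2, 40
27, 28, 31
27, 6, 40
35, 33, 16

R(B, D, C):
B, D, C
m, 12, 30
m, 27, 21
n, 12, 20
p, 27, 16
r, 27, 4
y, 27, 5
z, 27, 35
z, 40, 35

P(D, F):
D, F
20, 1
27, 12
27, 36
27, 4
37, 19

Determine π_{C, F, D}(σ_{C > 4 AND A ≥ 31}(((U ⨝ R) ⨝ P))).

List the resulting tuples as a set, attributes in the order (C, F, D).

{(16, 12, 27), (16, 36, 27), (16, 4, 27), (21, 12, 27), (21, 36, 27), (21, 4, 27), (35, 12, 27), (35, 36, 27), (35, 4, 27), (5, 12, 27), (5, 36, 27), (5, 4, 27)}

U ⋈ R (natural join on D): {(12, 1, 35, m, 30), (12, 1, 35, n, 20), (12, 1, 5, m, 30), (12, 1, 5, n, 20), (12, 22, 11, m, 30), (12, 22, 11, n, 20), (12, 24, 24, m, 30), (12, 24, 24, n, 20), (27, 2, 40, m, 21), (27, 2, 40, p, 16), (27, 2, 40, r, 4), (27, 2, 40, y, 5), (27, 2, 40, z, 35), (27, 28, 31, m, 21), (27, 28, 31, p, 16), (27, 28, 31, r, 4), (27, 28, 31, y, 5), (27, 28, 31, z, 35), (27, 6, 40, m, 21), (27, 6, 40, p, 16), (27, 6, 40, r, 4), (27, 6, 40, y, 5), (27, 6, 40, z, 35)}
(U ⨝ R) ⋈ P (natural join on D): {(27, 2, 40, m, 21, 12), (27, 2, 40, m, 21, 36), (27, 2, 40, m, 21, 4), (27, 2, 40, p, 16, 12), (27, 2, 40, p, 16, 36), (27, 2, 40, p, 16, 4), (27, 2, 40, r, 4, 12), (27, 2, 40, r, 4, 36), (27, 2, 40, r, 4, 4), (27, 2, 40, y, 5, 12), (27, 2, 40, y, 5, 36), (27, 2, 40, y, 5, 4), (27, 2, 40, z, 35, 12), (27, 2, 40, z, 35, 36), (27, 2, 40, z, 35, 4), (27, 28, 31, m, 21, 12), (27, 28, 31, m, 21, 36), (27, 28, 31, m, 21, 4), (27, 28, 31, p, 16, 12), (27, 28, 31, p, 16, 36), (27, 28, 31, p, 16, 4), (27, 28, 31, r, 4, 12), (27, 28, 31, r, 4, 36), (27, 28, 31, r, 4, 4), (27, 28, 31, y, 5, 12), (27, 28, 31, y, 5, 36), (27, 28, 31, y, 5, 4), (27, 28, 31, z, 35, 12), (27, 28, 31, z, 35, 36), (27, 28, 31, z, 35, 4), (27, 6, 40, m, 21, 12), (27, 6, 40, m, 21, 36), (27, 6, 40, m, 21, 4), (27, 6, 40, p, 16, 12), (27, 6, 40, p, 16, 36), (27, 6, 40, p, 16, 4), (27, 6, 40, r, 4, 12), (27, 6, 40, r, 4, 36), (27, 6, 40, r, 4, 4), (27, 6, 40, y, 5, 12), (27, 6, 40, y, 5, 36), (27, 6, 40, y, 5, 4), (27, 6, 40, z, 35, 12), (27, 6, 40, z, 35, 36), (27, 6, 40, z, 35, 4)}
Apply σ_{C > 4 AND A ≥ 31}; surviving tuples: {(27, 2, 40, m, 21, 12), (27, 2, 40, m, 21, 36), (27, 2, 40, m, 21, 4), (27, 2, 40, p, 16, 12), (27, 2, 40, p, 16, 36), (27, 2, 40, p, 16, 4), (27, 2, 40, y, 5, 12), (27, 2, 40, y, 5, 36), (27, 2, 40, y, 5, 4), (27, 2, 40, z, 35, 12), (27, 2, 40, z, 35, 36), (27, 2, 40, z, 35, 4), (27, 28, 31, m, 21, 12), (27, 28, 31, m, 21, 36), (27, 28, 31, m, 21, 4), (27, 28, 31, p, 16, 12), (27, 28, 31, p, 16, 36), (27, 28, 31, p, 16, 4), (27, 28, 31, y, 5, 12), (27, 28, 31, y, 5, 36), (27, 28, 31, y, 5, 4), (27, 28, 31, z, 35, 12), (27, 28, 31, z, 35, 36), (27, 28, 31, z, 35, 4), (27, 6, 40, m, 21, 12), (27, 6, 40, m, 21, 36), (27, 6, 40, m, 21, 4), (27, 6, 40, p, 16, 12), (27, 6, 40, p, 16, 36), (27, 6, 40, p, 16, 4), (27, 6, 40, y, 5, 12), (27, 6, 40, y, 5, 36), (27, 6, 40, y, 5, 4), (27, 6, 40, z, 35, 12), (27, 6, 40, z, 35, 36), (27, 6, 40, z, 35, 4)}
π[C, F, D]: project onto (C, F, D) (24 duplicate(s) eliminated) → {(16, 12, 27), (16, 36, 27), (16, 4, 27), (21, 12, 27), (21, 36, 27), (21, 4, 27), (35, 12, 27), (35, 36, 27), (35, 4, 27), (5, 12, 27), (5, 36, 27), (5, 4, 27)}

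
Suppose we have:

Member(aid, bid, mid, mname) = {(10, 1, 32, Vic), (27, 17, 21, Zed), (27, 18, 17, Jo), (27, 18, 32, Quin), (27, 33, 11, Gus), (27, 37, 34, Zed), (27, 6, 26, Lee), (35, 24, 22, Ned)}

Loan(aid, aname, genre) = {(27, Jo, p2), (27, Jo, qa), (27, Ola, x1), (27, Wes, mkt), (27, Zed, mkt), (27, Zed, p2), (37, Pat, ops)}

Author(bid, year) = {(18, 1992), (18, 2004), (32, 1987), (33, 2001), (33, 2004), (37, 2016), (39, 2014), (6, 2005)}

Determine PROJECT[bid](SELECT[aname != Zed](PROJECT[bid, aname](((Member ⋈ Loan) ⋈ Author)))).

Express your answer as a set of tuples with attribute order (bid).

Member ⋈ Loan (natural join on aid): {(27, 17, 21, Zed, Jo, p2), (27, 17, 21, Zed, Jo, qa), (27, 17, 21, Zed, Ola, x1), (27, 17, 21, Zed, Wes, mkt), (27, 17, 21, Zed, Zed, mkt), (27, 17, 21, Zed, Zed, p2), (27, 18, 17, Jo, Jo, p2), (27, 18, 17, Jo, Jo, qa), (27, 18, 17, Jo, Ola, x1), (27, 18, 17, Jo, Wes, mkt), (27, 18, 17, Jo, Zed, mkt), (27, 18, 17, Jo, Zed, p2), (27, 18, 32, Quin, Jo, p2), (27, 18, 32, Quin, Jo, qa), (27, 18, 32, Quin, Ola, x1), (27, 18, 32, Quin, Wes, mkt), (27, 18, 32, Quin, Zed, mkt), (27, 18, 32, Quin, Zed, p2), (27, 33, 11, Gus, Jo, p2), (27, 33, 11, Gus, Jo, qa), (27, 33, 11, Gus, Ola, x1), (27, 33, 11, Gus, Wes, mkt), (27, 33, 11, Gus, Zed, mkt), (27, 33, 11, Gus, Zed, p2), (27, 37, 34, Zed, Jo, p2), (27, 37, 34, Zed, Jo, qa), (27, 37, 34, Zed, Ola, x1), (27, 37, 34, Zed, Wes, mkt), (27, 37, 34, Zed, Zed, mkt), (27, 37, 34, Zed, Zed, p2), (27, 6, 26, Lee, Jo, p2), (27, 6, 26, Lee, Jo, qa), (27, 6, 26, Lee, Ola, x1), (27, 6, 26, Lee, Wes, mkt), (27, 6, 26, Lee, Zed, mkt), (27, 6, 26, Lee, Zed, p2)}
(Member ⋈ Loan) ⋈ Author (natural join on bid): {(27, 18, 17, Jo, Jo, p2, 1992), (27, 18, 17, Jo, Jo, p2, 2004), (27, 18, 17, Jo, Jo, qa, 1992), (27, 18, 17, Jo, Jo, qa, 2004), (27, 18, 17, Jo, Ola, x1, 1992), (27, 18, 17, Jo, Ola, x1, 2004), (27, 18, 17, Jo, Wes, mkt, 1992), (27, 18, 17, Jo, Wes, mkt, 2004), (27, 18, 17, Jo, Zed, mkt, 1992), (27, 18, 17, Jo, Zed, mkt, 2004), (27, 18, 17, Jo, Zed, p2, 1992), (27, 18, 17, Jo, Zed, p2, 2004), (27, 18, 32, Quin, Jo, p2, 1992), (27, 18, 32, Quin, Jo, p2, 2004), (27, 18, 32, Quin, Jo, qa, 1992), (27, 18, 32, Quin, Jo, qa, 2004), (27, 18, 32, Quin, Ola, x1, 1992), (27, 18, 32, Quin, Ola, x1, 2004), (27, 18, 32, Quin, Wes, mkt, 1992), (27, 18, 32, Quin, Wes, mkt, 2004), (27, 18, 32, Quin, Zed, mkt, 1992), (27, 18, 32, Quin, Zed, mkt, 2004), (27, 18, 32, Quin, Zed, p2, 1992), (27, 18, 32, Quin, Zed, p2, 2004), (27, 33, 11, Gus, Jo, p2, 2001), (27, 33, 11, Gus, Jo, p2, 2004), (27, 33, 11, Gus, Jo, qa, 2001), (27, 33, 11, Gus, Jo, qa, 2004), (27, 33, 11, Gus, Ola, x1, 2001), (27, 33, 11, Gus, Ola, x1, 2004), (27, 33, 11, Gus, Wes, mkt, 2001), (27, 33, 11, Gus, Wes, mkt, 2004), (27, 33, 11, Gus, Zed, mkt, 2001), (27, 33, 11, Gus, Zed, mkt, 2004), (27, 33, 11, Gus, Zed, p2, 2001), (27, 33, 11, Gus, Zed, p2, 2004), (27, 37, 34, Zed, Jo, p2, 2016), (27, 37, 34, Zed, Jo, qa, 2016), (27, 37, 34, Zed, Ola, x1, 2016), (27, 37, 34, Zed, Wes, mkt, 2016), (27, 37, 34, Zed, Zed, mkt, 2016), (27, 37, 34, Zed, Zed, p2, 2016), (27, 6, 26, Lee, Jo, p2, 2005), (27, 6, 26, Lee, Jo, qa, 2005), (27, 6, 26, Lee, Ola, x1, 2005), (27, 6, 26, Lee, Wes, mkt, 2005), (27, 6, 26, Lee, Zed, mkt, 2005), (27, 6, 26, Lee, Zed, p2, 2005)}
π[bid, aname]: project onto (bid, aname) (32 duplicate(s) eliminated) → {(18, Jo), (18, Ola), (18, Wes), (18, Zed), (33, Jo), (33, Ola), (33, Wes), (33, Zed), (37, Jo), (37, Ola), (37, Wes), (37, Zed), (6, Jo), (6, Ola), (6, Wes), (6, Zed)}
Filtering on aname != Zed leaves {(18, Jo), (18, Ola), (18, Wes), (33, Jo), (33, Ola), (33, Wes), (37, Jo), (37, Ola), (37, Wes), (6, Jo), (6, Ola), (6, Wes)}.
π[bid]: project onto (bid) (8 duplicate(s) eliminated) → {18, 33, 37, 6}

{18, 33, 37, 6}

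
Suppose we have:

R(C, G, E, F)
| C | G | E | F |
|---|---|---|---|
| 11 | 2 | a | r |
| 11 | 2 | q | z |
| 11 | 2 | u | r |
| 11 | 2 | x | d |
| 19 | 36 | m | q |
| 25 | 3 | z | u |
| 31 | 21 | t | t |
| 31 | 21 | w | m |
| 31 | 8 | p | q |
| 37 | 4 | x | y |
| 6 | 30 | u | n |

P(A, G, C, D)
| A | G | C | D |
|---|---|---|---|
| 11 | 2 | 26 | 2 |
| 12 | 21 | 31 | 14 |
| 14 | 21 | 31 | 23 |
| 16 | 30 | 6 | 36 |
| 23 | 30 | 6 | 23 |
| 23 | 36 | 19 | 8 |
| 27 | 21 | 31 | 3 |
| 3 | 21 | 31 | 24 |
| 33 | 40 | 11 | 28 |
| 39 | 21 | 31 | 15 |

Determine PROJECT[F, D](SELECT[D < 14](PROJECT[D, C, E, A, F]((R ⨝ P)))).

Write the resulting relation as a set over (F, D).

Joining R and P on C, G yields {(19, 36, m, q, 23, 8), (31, 21, t, t, 12, 14), (31, 21, t, t, 14, 23), (31, 21, t, t, 27, 3), (31, 21, t, t, 3, 24), (31, 21, t, t, 39, 15), (31, 21, w, m, 12, 14), (31, 21, w, m, 14, 23), (31, 21, w, m, 27, 3), (31, 21, w, m, 3, 24), (31, 21, w, m, 39, 15), (6, 30, u, n, 16, 36), (6, 30, u, n, 23, 23)}.
π[D, C, E, A, F]: project onto (D, C, E, A, F) → {(14, 31, t, 12, t), (14, 31, w, 12, m), (15, 31, t, 39, t), (15, 31, w, 39, m), (23, 31, t, 14, t), (23, 31, w, 14, m), (23, 6, u, 23, n), (24, 31, t, 3, t), (24, 31, w, 3, m), (3, 31, t, 27, t), (3, 31, w, 27, m), (36, 6, u, 16, n), (8, 19, m, 23, q)}
Selection D < 14: {(3, 31, t, 27, t), (3, 31, w, 27, m), (8, 19, m, 23, q)}
π[F, D]: project onto (F, D) → {(m, 3), (q, 8), (t, 3)}

{(m, 3), (q, 8), (t, 3)}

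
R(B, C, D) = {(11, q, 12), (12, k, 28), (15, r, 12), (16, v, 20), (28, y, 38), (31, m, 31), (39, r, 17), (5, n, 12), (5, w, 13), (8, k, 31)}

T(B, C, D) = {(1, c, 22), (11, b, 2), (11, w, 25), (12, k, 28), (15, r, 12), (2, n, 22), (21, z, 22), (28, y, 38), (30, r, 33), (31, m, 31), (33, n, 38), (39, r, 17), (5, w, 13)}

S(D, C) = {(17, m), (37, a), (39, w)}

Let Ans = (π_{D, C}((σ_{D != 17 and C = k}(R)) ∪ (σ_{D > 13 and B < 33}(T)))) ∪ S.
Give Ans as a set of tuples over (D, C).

σ[D != 17 and C = k]: keep tuples satisfying D != 17 and C = k → {(12, k, 28), (8, k, 31)}
σ[D > 13 and B < 33]: keep tuples satisfying D > 13 and B < 33 → {(1, c, 22), (11, w, 25), (12, k, 28), (2, n, 22), (21, z, 22), (28, y, 38), (30, r, 33), (31, m, 31)}
Union: {(12, k, 28), (8, k, 31)} with {(1, c, 22), (11, w, 25), (12, k, 28), (2, n, 22), (21, z, 22), (28, y, 38), (30, r, 33), (31, m, 31)} → {(1, c, 22), (11, w, 25), (12, k, 28), (2, n, 22), (21, z, 22), (28, y, 38), (30, r, 33), (31, m, 31), (8, k, 31)}
π_{D, C} gives {(22, c), (22, n), (22, z), (25, w), (28, k), (31, k), (31, m), (33, r), (38, y)}.
Union: {(22, c), (22, n), (22, z), (25, w), (28, k), (31, k), (31, m), (33, r), (38, y)} with {(17, m), (37, a), (39, w)} → {(17, m), (22, c), (22, n), (22, z), (25, w), (28, k), (31, k), (31, m), (33, r), (37, a), (38, y), (39, w)}

{(17, m), (22, c), (22, n), (22, z), (25, w), (28, k), (31, k), (31, m), (33, r), (37, a), (38, y), (39, w)}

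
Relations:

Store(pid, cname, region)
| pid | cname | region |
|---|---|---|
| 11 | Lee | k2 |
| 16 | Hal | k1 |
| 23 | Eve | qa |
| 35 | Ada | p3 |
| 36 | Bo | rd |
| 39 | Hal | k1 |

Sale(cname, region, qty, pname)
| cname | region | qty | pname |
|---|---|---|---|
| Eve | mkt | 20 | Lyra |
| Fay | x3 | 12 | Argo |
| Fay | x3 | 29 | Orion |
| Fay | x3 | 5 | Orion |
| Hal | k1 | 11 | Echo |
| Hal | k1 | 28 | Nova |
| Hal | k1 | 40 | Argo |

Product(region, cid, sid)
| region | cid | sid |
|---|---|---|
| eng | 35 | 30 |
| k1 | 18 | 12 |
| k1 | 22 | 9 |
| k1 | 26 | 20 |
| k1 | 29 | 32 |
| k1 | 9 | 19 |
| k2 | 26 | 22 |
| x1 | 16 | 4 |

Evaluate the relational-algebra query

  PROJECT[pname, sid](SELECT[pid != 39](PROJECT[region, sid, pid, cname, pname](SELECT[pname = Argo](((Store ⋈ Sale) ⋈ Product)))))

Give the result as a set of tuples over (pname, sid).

{(Argo, 12), (Argo, 19), (Argo, 20), (Argo, 32), (Argo, 9)}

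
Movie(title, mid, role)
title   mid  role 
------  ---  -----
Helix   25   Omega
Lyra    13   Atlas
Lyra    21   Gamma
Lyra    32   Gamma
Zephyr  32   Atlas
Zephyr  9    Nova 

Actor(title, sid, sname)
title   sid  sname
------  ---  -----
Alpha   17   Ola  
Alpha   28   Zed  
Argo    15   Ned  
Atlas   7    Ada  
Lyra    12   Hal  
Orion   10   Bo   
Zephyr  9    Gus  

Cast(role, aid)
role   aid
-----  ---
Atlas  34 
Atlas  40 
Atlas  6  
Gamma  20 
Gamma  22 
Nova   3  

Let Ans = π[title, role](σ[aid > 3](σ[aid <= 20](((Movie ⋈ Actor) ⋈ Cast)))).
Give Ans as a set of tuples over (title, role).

{(Lyra, Atlas), (Lyra, Gamma), (Zephyr, Atlas)}

Joining Movie and Actor on title yields {(Lyra, 13, Atlas, 12, Hal), (Lyra, 21, Gamma, 12, Hal), (Lyra, 32, Gamma, 12, Hal), (Zephyr, 32, Atlas, 9, Gus), (Zephyr, 9, Nova, 9, Gus)}.
Joining (Movie ⋈ Actor) and Cast on role yields {(Lyra, 13, Atlas, 12, Hal, 34), (Lyra, 13, Atlas, 12, Hal, 40), (Lyra, 13, Atlas, 12, Hal, 6), (Lyra, 21, Gamma, 12, Hal, 20), (Lyra, 21, Gamma, 12, Hal, 22), (Lyra, 32, Gamma, 12, Hal, 20), (Lyra, 32, Gamma, 12, Hal, 22), (Zephyr, 32, Atlas, 9, Gus, 34), (Zephyr, 32, Atlas, 9, Gus, 40), (Zephyr, 32, Atlas, 9, Gus, 6), (Zephyr, 9, Nova, 9, Gus, 3)}.
Apply σ_{aid <= 20}; surviving tuples: {(Lyra, 13, Atlas, 12, Hal, 6), (Lyra, 21, Gamma, 12, Hal, 20), (Lyra, 32, Gamma, 12, Hal, 20), (Zephyr, 32, Atlas, 9, Gus, 6), (Zephyr, 9, Nova, 9, Gus, 3)}
Apply σ_{aid > 3}; surviving tuples: {(Lyra, 13, Atlas, 12, Hal, 6), (Lyra, 21, Gamma, 12, Hal, 20), (Lyra, 32, Gamma, 12, Hal, 20), (Zephyr, 32, Atlas, 9, Gus, 6)}
Projecting to title, role (1 duplicate(s) eliminated): {(Lyra, Atlas), (Lyra, Gamma), (Zephyr, Atlas)}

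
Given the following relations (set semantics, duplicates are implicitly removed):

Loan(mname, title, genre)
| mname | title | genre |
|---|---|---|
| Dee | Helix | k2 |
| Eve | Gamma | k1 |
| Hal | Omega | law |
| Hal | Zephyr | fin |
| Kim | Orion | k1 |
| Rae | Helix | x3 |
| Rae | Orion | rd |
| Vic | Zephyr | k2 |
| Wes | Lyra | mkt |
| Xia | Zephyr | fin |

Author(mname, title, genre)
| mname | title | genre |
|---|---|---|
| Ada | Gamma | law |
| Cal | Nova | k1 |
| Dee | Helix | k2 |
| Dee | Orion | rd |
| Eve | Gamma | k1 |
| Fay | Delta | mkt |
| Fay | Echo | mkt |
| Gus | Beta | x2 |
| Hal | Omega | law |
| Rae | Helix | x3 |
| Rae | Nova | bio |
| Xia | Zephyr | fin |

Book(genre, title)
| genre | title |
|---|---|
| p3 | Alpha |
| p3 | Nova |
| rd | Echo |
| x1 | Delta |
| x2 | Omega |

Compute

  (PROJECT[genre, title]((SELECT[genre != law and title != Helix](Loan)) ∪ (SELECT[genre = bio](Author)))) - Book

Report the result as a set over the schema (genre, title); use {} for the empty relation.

Apply σ_{genre != law and title != Helix}; surviving tuples: {(Eve, Gamma, k1), (Hal, Zephyr, fin), (Kim, Orion, k1), (Rae, Orion, rd), (Vic, Zephyr, k2), (Wes, Lyra, mkt), (Xia, Zephyr, fin)}
Apply σ_{genre = bio}; surviving tuples: {(Rae, Nova, bio)}
Taking the union: {(Eve, Gamma, k1), (Hal, Zephyr, fin), (Kim, Orion, k1), (Rae, Nova, bio), (Rae, Orion, rd), (Vic, Zephyr, k2), (Wes, Lyra, mkt), (Xia, Zephyr, fin)}
Keep only column(s) genre, title (1 duplicate(s) eliminated): {(bio, Nova), (fin, Zephyr), (k1, Gamma), (k1, Orion), (k2, Zephyr), (mkt, Lyra), (rd, Orion)}
Taking the difference: {(bio, Nova), (fin, Zephyr), (k1, Gamma), (k1, Orion), (k2, Zephyr), (mkt, Lyra), (rd, Orion)}

{(bio, Nova), (fin, Zephyr), (k1, Gamma), (k1, Orion), (k2, Zephyr), (mkt, Lyra), (rd, Orion)}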